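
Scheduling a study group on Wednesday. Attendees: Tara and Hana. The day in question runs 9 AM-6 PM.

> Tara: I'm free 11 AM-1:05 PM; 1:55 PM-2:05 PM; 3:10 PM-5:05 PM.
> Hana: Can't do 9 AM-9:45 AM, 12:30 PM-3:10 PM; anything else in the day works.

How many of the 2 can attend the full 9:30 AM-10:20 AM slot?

0

Tara free: 11:00-13:05, 13:55-14:05, 15:10-17:05.
Hana free: 09:45-12:30, 15:10-18:00 (invert busy blocks within the working day).
nobody can make the full 09:30-10:20 slot — that's 0.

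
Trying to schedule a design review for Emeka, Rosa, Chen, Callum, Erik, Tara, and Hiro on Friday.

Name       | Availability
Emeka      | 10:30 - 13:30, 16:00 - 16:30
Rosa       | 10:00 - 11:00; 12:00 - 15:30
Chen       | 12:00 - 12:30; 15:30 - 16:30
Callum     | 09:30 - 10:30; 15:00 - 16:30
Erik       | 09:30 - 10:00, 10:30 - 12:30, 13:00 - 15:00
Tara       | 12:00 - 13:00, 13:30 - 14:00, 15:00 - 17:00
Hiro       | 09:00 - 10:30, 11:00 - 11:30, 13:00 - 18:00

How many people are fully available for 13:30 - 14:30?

Rosa, Erik, and Hiro can make the full 13:30-14:30 slot — that's 3.

3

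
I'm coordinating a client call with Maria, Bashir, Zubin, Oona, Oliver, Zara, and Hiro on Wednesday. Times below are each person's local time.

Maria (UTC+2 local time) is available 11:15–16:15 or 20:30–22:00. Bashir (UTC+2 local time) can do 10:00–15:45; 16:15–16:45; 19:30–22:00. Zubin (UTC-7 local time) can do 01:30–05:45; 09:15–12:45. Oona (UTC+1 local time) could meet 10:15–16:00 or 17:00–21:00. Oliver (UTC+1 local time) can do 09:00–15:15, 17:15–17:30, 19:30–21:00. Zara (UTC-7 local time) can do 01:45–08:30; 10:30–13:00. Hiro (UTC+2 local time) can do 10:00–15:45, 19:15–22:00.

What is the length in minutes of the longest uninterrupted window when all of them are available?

Maria in UTC: 09:15-14:15, 18:30-20:00 (subtract 2h to convert from UTC+2).
Bashir in UTC: 08:00-13:45, 14:15-14:45, 17:30-20:00 (subtract 2h to convert from UTC+2).
Zubin in UTC: 08:30-12:45, 16:15-19:45 (add 7h to convert from UTC-7).
Oona in UTC: 09:15-15:00, 16:00-20:00 (subtract 1h to convert from UTC+1).
Oliver in UTC: 08:00-14:15, 16:15-16:30, 18:30-20:00 (subtract 1h to convert from UTC+1).
Zara in UTC: 08:45-15:30, 17:30-20:00 (add 7h to convert from UTC-7).
Hiro in UTC: 08:00-13:45, 17:15-20:00 (subtract 2h to convert from UTC+2).
Maria ∩ Bashir: 09:15-13:45, 18:30-20:00.
Maria ∩ Bashir ∩ Zubin: 09:15-12:45, 18:30-19:45.
Maria ∩ Bashir ∩ Zubin ∩ Oona: 09:15-12:45, 18:30-19:45.
Maria ∩ Bashir ∩ Zubin ∩ Oona ∩ Oliver: 09:15-12:45, 18:30-19:45.
Maria ∩ Bashir ∩ Zubin ∩ Oona ∩ Oliver ∩ Zara: 09:15-12:45, 18:30-19:45.
Maria ∩ Bashir ∩ Zubin ∩ Oona ∩ Oliver ∩ Zara ∩ Hiro: 09:15-12:45, 18:30-19:45.
The longest is 09:15-12:45 at 210 minutes.

210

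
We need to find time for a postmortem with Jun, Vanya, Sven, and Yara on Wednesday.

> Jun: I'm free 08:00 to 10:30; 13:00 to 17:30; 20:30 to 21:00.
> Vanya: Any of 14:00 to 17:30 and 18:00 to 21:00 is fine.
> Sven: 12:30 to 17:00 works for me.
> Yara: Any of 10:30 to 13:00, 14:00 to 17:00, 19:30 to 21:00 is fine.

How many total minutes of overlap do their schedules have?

180

Jun ∩ Vanya: 14:00-17:30, 20:30-21:00.
Jun ∩ Vanya ∩ Sven: 14:00-17:00.
Jun ∩ Vanya ∩ Sven ∩ Yara: 14:00-17:00.
That's a single block of 180 minutes.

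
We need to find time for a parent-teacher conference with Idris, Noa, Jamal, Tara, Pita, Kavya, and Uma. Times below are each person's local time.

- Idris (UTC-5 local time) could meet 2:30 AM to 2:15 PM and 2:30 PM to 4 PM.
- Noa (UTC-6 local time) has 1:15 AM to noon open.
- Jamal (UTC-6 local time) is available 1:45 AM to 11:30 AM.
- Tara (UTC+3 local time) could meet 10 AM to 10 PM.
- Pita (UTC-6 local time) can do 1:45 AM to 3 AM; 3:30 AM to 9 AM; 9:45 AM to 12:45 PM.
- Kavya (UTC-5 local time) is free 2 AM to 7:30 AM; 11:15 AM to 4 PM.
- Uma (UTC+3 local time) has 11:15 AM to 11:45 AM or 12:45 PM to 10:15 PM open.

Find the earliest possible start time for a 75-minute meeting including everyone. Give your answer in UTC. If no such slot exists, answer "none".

09:45

Idris in UTC: 07:30-19:15, 19:30-21:00 (add 5h to convert from UTC-5).
Noa in UTC: 07:15-18:00 (add 6h to convert from UTC-6).
Jamal in UTC: 07:45-17:30 (add 6h to convert from UTC-6).
Tara in UTC: 07:00-19:00 (subtract 3h to convert from UTC+3).
Pita in UTC: 07:45-09:00, 09:30-15:00, 15:45-18:45 (add 6h to convert from UTC-6).
Kavya in UTC: 07:00-12:30, 16:15-21:00 (add 5h to convert from UTC-5).
Uma in UTC: 08:15-08:45, 09:45-19:15 (subtract 3h to convert from UTC+3).
Idris ∩ Noa: 07:30-18:00.
Idris ∩ Noa ∩ Jamal: 07:45-17:30.
Idris ∩ Noa ∩ Jamal ∩ Tara: 07:45-17:30.
Idris ∩ Noa ∩ Jamal ∩ Tara ∩ Pita: 07:45-09:00, 09:30-15:00, 15:45-17:30.
Idris ∩ Noa ∩ Jamal ∩ Tara ∩ Pita ∩ Kavya: 07:45-09:00, 09:30-12:30, 16:15-17:30.
Idris ∩ Noa ∩ Jamal ∩ Tara ∩ Pita ∩ Kavya ∩ Uma: 08:15-08:45, 09:45-12:30, 16:15-17:30.
The first common window of at least 75 minutes is 09:45-12:30, so the earliest start is 09:45.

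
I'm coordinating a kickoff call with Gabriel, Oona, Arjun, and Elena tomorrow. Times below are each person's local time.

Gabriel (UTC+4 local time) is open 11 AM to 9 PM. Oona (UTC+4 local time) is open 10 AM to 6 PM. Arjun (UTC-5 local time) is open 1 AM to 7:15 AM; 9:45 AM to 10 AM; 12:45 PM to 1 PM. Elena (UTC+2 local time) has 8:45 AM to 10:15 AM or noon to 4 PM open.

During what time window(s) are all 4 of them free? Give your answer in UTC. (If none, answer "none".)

Gabriel in UTC: 07:00-17:00 (subtract 4h to convert from UTC+4).
Oona in UTC: 06:00-14:00 (subtract 4h to convert from UTC+4).
Arjun in UTC: 06:00-12:15, 14:45-15:00, 17:45-18:00 (add 5h to convert from UTC-5).
Elena in UTC: 06:45-08:15, 10:00-14:00 (subtract 2h to convert from UTC+2).
Gabriel ∩ Oona: 07:00-14:00.
Gabriel ∩ Oona ∩ Arjun: 07:00-12:15.
Gabriel ∩ Oona ∩ Arjun ∩ Elena: 07:00-08:15, 10:00-12:15.

07:00-08:15, 10:00-12:15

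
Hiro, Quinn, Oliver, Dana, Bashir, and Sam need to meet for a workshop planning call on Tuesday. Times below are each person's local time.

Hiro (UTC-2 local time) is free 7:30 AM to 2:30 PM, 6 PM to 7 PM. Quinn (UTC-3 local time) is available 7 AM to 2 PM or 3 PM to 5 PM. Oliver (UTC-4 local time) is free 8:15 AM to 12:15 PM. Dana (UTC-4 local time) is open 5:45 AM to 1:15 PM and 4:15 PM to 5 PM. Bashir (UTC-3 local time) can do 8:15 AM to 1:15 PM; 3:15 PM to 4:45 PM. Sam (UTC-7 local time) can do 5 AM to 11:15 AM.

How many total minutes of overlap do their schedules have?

Hiro in UTC: 09:30-16:30, 20:00-21:00 (add 2h to convert from UTC-2).
Quinn in UTC: 10:00-17:00, 18:00-20:00 (add 3h to convert from UTC-3).
Oliver in UTC: 12:15-16:15 (add 4h to convert from UTC-4).
Dana in UTC: 09:45-17:15, 20:15-21:00 (add 4h to convert from UTC-4).
Bashir in UTC: 11:15-16:15, 18:15-19:45 (add 3h to convert from UTC-3).
Sam in UTC: 12:00-18:15 (add 7h to convert from UTC-7).
Hiro ∩ Quinn: 10:00-16:30.
Hiro ∩ Quinn ∩ Oliver: 12:15-16:15.
Hiro ∩ Quinn ∩ Oliver ∩ Dana: 12:15-16:15.
Hiro ∩ Quinn ∩ Oliver ∩ Dana ∩ Bashir: 12:15-16:15.
Hiro ∩ Quinn ∩ Oliver ∩ Dana ∩ Bashir ∩ Sam: 12:15-16:15.
That's a single block of 240 minutes.

240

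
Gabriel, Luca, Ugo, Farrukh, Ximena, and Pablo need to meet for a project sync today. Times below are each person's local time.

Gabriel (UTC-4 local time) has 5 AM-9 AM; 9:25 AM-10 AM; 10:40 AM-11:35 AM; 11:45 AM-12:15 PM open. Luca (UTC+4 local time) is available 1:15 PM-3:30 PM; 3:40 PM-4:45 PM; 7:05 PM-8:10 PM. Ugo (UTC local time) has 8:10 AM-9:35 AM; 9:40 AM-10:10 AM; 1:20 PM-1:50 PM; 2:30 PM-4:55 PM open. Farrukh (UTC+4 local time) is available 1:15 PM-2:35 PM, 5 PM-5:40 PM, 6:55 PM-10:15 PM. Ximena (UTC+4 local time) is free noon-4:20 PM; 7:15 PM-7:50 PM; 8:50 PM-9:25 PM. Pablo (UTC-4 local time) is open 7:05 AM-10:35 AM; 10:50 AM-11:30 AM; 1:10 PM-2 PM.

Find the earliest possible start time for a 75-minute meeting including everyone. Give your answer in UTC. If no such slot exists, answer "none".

none

Gabriel in UTC: 09:00-13:00, 13:25-14:00, 14:40-15:35, 15:45-16:15 (add 4h to convert from UTC-4).
Luca in UTC: 09:15-11:30, 11:40-12:45, 15:05-16:10 (subtract 4h to convert from UTC+4).
Ugo in UTC: 08:10-09:35, 09:40-10:10, 13:20-13:50, 14:30-16:55.
Farrukh in UTC: 09:15-10:35, 13:00-13:40, 14:55-18:15 (subtract 4h to convert from UTC+4).
Ximena in UTC: 08:00-12:20, 15:15-15:50, 16:50-17:25 (subtract 4h to convert from UTC+4).
Pablo in UTC: 11:05-14:35, 14:50-15:30, 17:10-18:00 (add 4h to convert from UTC-4).
Gabriel ∩ Luca: 09:15-11:30, 11:40-12:45, 15:05-15:35, 15:45-16:10.
Gabriel ∩ Luca ∩ Ugo: 09:15-09:35, 09:40-10:10, 15:05-15:35, 15:45-16:10.
Gabriel ∩ Luca ∩ Ugo ∩ Farrukh: 09:15-09:35, 09:40-10:10, 15:05-15:35, 15:45-16:10.
Gabriel ∩ Luca ∩ Ugo ∩ Farrukh ∩ Ximena: 09:15-09:35, 09:40-10:10, 15:15-15:35, 15:45-15:50.
Gabriel ∩ Luca ∩ Ugo ∩ Farrukh ∩ Ximena ∩ Pablo: 15:15-15:30.
No common window is at least 75 minutes long.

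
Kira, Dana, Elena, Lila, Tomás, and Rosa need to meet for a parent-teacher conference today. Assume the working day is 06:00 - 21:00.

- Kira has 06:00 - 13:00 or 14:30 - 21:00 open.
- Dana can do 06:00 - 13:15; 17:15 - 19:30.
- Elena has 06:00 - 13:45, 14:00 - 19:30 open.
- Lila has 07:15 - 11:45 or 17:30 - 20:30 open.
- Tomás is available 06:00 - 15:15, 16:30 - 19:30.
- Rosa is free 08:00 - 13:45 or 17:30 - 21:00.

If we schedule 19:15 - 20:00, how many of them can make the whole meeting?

3

Kira, Lila, and Rosa can make the full 19:15-20:00 slot — that's 3.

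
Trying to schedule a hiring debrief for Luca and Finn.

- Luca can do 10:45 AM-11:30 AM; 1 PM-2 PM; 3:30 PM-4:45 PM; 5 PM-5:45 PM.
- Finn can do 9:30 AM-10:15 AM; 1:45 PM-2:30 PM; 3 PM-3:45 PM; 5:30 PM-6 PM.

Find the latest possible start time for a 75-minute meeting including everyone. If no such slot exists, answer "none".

none

Luca ∩ Finn: 13:45-14:00, 15:30-15:45, 17:30-17:45.
Those are the intersection windows.
No common window is at least 75 minutes long.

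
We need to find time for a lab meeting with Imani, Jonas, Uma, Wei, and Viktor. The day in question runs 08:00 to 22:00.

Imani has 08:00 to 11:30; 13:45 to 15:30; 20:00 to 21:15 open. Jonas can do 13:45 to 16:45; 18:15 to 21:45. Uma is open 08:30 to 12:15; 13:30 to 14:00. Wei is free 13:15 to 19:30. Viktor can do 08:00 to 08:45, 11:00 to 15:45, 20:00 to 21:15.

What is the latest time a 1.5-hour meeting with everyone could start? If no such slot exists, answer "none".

none

Imani ∩ Jonas: 13:45-15:30, 20:00-21:15.
Imani ∩ Jonas ∩ Uma: 13:45-14:00.
Imani ∩ Jonas ∩ Uma ∩ Wei: 13:45-14:00.
Imani ∩ Jonas ∩ Uma ∩ Wei ∩ Viktor: 13:45-14:00.
No common window is at least 90 minutes long.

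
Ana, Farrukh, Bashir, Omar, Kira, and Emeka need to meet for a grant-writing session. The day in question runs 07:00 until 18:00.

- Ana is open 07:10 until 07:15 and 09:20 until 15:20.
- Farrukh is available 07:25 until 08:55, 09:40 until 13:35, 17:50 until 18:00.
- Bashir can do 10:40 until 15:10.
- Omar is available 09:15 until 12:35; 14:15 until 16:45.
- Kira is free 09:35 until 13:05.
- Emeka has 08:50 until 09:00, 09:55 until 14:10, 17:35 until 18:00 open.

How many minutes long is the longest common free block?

Ana ∩ Farrukh: 09:40-13:35.
Ana ∩ Farrukh ∩ Bashir: 10:40-13:35.
Ana ∩ Farrukh ∩ Bashir ∩ Omar: 10:40-12:35.
Ana ∩ Farrukh ∩ Bashir ∩ Omar ∩ Kira: 10:40-12:35.
Ana ∩ Farrukh ∩ Bashir ∩ Omar ∩ Kira ∩ Emeka: 10:40-12:35.
Those are the intersection windows.
The longest is 10:40-12:35 at 115 minutes.

115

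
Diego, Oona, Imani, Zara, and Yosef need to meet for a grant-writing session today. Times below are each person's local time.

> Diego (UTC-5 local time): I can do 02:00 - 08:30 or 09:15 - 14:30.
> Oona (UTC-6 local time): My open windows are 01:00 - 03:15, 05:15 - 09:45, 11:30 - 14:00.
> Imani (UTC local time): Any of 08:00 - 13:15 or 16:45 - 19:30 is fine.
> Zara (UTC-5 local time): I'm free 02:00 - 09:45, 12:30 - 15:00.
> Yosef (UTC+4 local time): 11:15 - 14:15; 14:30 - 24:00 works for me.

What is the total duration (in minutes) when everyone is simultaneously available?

315

Diego in UTC: 07:00-13:30, 14:15-19:30 (add 5h to convert from UTC-5).
Oona in UTC: 07:00-09:15, 11:15-15:45, 17:30-20:00 (add 6h to convert from UTC-6).
Imani in UTC: 08:00-13:15, 16:45-19:30.
Zara in UTC: 07:00-14:45, 17:30-20:00 (add 5h to convert from UTC-5).
Yosef in UTC: 07:15-10:15, 10:30-20:00 (subtract 4h to convert from UTC+4).
Diego ∩ Oona: 07:00-09:15, 11:15-13:30, 14:15-15:45, 17:30-19:30.
Diego ∩ Oona ∩ Imani: 08:00-09:15, 11:15-13:15, 17:30-19:30.
Diego ∩ Oona ∩ Imani ∩ Zara: 08:00-09:15, 11:15-13:15, 17:30-19:30.
Diego ∩ Oona ∩ Imani ∩ Zara ∩ Yosef: 08:00-09:15, 11:15-13:15, 17:30-19:30.
Summing the common windows: 75 + 120 + 120 = 315 minutes.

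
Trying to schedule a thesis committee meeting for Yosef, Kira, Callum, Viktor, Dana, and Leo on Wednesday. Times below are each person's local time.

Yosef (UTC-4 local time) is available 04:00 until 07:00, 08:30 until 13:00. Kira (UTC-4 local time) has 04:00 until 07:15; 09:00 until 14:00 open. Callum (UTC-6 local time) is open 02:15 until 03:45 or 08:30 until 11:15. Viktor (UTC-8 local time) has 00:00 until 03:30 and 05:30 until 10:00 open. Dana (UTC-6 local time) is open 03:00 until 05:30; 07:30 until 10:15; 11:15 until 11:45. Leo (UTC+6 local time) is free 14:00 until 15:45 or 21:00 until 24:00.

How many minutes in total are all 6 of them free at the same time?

Yosef in UTC: 08:00-11:00, 12:30-17:00 (add 4h to convert from UTC-4).
Kira in UTC: 08:00-11:15, 13:00-18:00 (add 4h to convert from UTC-4).
Callum in UTC: 08:15-09:45, 14:30-17:15 (add 6h to convert from UTC-6).
Viktor in UTC: 08:00-11:30, 13:30-18:00 (add 8h to convert from UTC-8).
Dana in UTC: 09:00-11:30, 13:30-16:15, 17:15-17:45 (add 6h to convert from UTC-6).
Leo in UTC: 08:00-09:45, 15:00-18:00 (subtract 6h to convert from UTC+6).
Yosef ∩ Kira: 08:00-11:00, 13:00-17:00.
Yosef ∩ Kira ∩ Callum: 08:15-09:45, 14:30-17:00.
Yosef ∩ Kira ∩ Callum ∩ Viktor: 08:15-09:45, 14:30-17:00.
Yosef ∩ Kira ∩ Callum ∩ Viktor ∩ Dana: 09:00-09:45, 14:30-16:15.
Yosef ∩ Kira ∩ Callum ∩ Viktor ∩ Dana ∩ Leo: 09:00-09:45, 15:00-16:15.
Summing the common windows: 45 + 75 = 120 minutes.

120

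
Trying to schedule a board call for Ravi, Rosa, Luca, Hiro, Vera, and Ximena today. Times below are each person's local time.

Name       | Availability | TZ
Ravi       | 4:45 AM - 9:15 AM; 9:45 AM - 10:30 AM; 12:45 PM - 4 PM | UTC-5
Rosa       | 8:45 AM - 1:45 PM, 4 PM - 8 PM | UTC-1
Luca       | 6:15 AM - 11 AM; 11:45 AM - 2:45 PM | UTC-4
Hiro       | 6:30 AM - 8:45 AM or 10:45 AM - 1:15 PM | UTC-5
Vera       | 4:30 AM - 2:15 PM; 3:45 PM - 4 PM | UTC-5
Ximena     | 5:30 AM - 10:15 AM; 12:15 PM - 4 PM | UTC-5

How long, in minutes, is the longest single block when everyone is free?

135

Ravi in UTC: 09:45-14:15, 14:45-15:30, 17:45-21:00 (add 5h to convert from UTC-5).
Rosa in UTC: 09:45-14:45, 17:00-21:00 (add 1h to convert from UTC-1).
Luca in UTC: 10:15-15:00, 15:45-18:45 (add 4h to convert from UTC-4).
Hiro in UTC: 11:30-13:45, 15:45-18:15 (add 5h to convert from UTC-5).
Vera in UTC: 09:30-19:15, 20:45-21:00 (add 5h to convert from UTC-5).
Ximena in UTC: 10:30-15:15, 17:15-21:00 (add 5h to convert from UTC-5).
Ravi ∩ Rosa: 09:45-14:15, 17:45-21:00.
Ravi ∩ Rosa ∩ Luca: 10:15-14:15, 17:45-18:45.
Ravi ∩ Rosa ∩ Luca ∩ Hiro: 11:30-13:45, 17:45-18:15.
Ravi ∩ Rosa ∩ Luca ∩ Hiro ∩ Vera: 11:30-13:45, 17:45-18:15.
Ravi ∩ Rosa ∩ Luca ∩ Hiro ∩ Vera ∩ Ximena: 11:30-13:45, 17:45-18:15.
The longest is 11:30-13:45 at 135 minutes.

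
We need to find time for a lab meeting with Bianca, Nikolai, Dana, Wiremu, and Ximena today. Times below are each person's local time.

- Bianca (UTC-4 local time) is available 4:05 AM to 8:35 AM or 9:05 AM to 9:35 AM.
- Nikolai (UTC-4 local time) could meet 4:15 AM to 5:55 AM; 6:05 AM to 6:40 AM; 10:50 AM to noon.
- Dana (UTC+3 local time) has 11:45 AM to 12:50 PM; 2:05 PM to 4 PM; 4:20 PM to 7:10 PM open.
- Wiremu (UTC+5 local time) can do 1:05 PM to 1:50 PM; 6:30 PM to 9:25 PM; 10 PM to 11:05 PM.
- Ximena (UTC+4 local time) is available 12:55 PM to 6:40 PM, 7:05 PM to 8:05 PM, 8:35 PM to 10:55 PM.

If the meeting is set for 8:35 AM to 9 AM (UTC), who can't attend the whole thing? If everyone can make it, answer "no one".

Bianca in UTC: 08:05-12:35, 13:05-13:35 (add 4h to convert from UTC-4).
Nikolai in UTC: 08:15-09:55, 10:05-10:40, 14:50-16:00 (add 4h to convert from UTC-4).
Dana in UTC: 08:45-09:50, 11:05-13:00, 13:20-16:10 (subtract 3h to convert from UTC+3).
Wiremu in UTC: 08:05-08:50, 13:30-16:25, 17:00-18:05 (subtract 5h to convert from UTC+5).
Ximena in UTC: 08:55-14:40, 15:05-16:05, 16:35-18:55 (subtract 4h to convert from UTC+4).
Bianca: free for 08:35-09:00. Nikolai: free for 08:35-09:00. Dana: not fully free for 08:35-09:00. Wiremu: not fully free for 08:35-09:00. Ximena: not fully free for 08:35-09:00.

Dana, Wiremu, Ximena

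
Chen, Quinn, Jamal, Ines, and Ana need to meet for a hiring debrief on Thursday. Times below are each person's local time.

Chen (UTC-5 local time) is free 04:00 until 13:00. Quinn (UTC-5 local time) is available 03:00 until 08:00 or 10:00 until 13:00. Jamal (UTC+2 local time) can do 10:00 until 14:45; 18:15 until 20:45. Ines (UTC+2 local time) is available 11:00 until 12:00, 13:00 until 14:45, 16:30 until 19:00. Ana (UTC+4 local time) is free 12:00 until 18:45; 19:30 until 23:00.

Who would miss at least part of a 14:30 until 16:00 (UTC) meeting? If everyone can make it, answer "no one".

Chen in UTC: 09:00-18:00 (add 5h to convert from UTC-5).
Quinn in UTC: 08:00-13:00, 15:00-18:00 (add 5h to convert from UTC-5).
Jamal in UTC: 08:00-12:45, 16:15-18:45 (subtract 2h to convert from UTC+2).
Ines in UTC: 09:00-10:00, 11:00-12:45, 14:30-17:00 (subtract 2h to convert from UTC+2).
Ana in UTC: 08:00-14:45, 15:30-19:00 (subtract 4h to convert from UTC+4).
Chen: free for 14:30-16:00. Quinn: not fully free for 14:30-16:00. Jamal: not fully free for 14:30-16:00. Ines: free for 14:30-16:00. Ana: not fully free for 14:30-16:00.

Ana, Jamal, Quinn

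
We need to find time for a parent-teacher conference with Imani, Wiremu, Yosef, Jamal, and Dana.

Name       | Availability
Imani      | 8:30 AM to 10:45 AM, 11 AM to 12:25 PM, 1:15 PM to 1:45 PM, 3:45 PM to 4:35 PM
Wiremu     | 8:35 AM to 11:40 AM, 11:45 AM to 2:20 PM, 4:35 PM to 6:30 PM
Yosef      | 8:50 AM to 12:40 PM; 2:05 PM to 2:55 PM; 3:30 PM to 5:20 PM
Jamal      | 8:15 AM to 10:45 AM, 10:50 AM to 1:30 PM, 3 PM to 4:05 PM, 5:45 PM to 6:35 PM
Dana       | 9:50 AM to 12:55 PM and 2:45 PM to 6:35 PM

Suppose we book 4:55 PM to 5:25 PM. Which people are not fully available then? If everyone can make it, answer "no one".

Imani: not fully free for 16:55-17:25. Wiremu: free for 16:55-17:25. Yosef: not fully free for 16:55-17:25. Jamal: not fully free for 16:55-17:25. Dana: free for 16:55-17:25.

Imani, Jamal, Yosef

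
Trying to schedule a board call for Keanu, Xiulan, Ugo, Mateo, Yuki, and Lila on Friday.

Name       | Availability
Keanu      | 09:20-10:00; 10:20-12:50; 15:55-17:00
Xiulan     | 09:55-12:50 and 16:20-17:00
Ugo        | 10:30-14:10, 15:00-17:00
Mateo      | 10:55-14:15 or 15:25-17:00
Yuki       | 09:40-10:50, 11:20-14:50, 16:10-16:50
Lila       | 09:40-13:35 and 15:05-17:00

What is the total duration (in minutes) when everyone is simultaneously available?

120

Keanu ∩ Xiulan: 09:55-10:00, 10:20-12:50, 16:20-17:00.
Keanu ∩ Xiulan ∩ Ugo: 10:30-12:50, 16:20-17:00.
Keanu ∩ Xiulan ∩ Ugo ∩ Mateo: 10:55-12:50, 16:20-17:00.
Keanu ∩ Xiulan ∩ Ugo ∩ Mateo ∩ Yuki: 11:20-12:50, 16:20-16:50.
Keanu ∩ Xiulan ∩ Ugo ∩ Mateo ∩ Yuki ∩ Lila: 11:20-12:50, 16:20-16:50.
Summing the common windows: 90 + 30 = 120 minutes.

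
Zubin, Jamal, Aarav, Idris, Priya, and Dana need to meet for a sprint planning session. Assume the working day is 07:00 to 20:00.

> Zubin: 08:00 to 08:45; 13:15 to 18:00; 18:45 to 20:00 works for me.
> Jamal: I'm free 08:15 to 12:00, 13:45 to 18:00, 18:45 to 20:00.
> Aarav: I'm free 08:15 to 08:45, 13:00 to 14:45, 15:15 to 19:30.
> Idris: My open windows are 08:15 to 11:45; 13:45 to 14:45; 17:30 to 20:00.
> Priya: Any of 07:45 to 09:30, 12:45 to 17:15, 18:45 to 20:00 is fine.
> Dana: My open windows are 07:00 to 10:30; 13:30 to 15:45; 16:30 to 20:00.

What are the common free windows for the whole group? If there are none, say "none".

Zubin ∩ Jamal: 08:15-08:45, 13:45-18:00, 18:45-20:00.
Zubin ∩ Jamal ∩ Aarav: 08:15-08:45, 13:45-14:45, 15:15-18:00, 18:45-19:30.
Zubin ∩ Jamal ∩ Aarav ∩ Idris: 08:15-08:45, 13:45-14:45, 17:30-18:00, 18:45-19:30.
Zubin ∩ Jamal ∩ Aarav ∩ Idris ∩ Priya: 08:15-08:45, 13:45-14:45, 18:45-19:30.
Zubin ∩ Jamal ∩ Aarav ∩ Idris ∩ Priya ∩ Dana: 08:15-08:45, 13:45-14:45, 18:45-19:30.

08:15-08:45, 13:45-14:45, 18:45-19:30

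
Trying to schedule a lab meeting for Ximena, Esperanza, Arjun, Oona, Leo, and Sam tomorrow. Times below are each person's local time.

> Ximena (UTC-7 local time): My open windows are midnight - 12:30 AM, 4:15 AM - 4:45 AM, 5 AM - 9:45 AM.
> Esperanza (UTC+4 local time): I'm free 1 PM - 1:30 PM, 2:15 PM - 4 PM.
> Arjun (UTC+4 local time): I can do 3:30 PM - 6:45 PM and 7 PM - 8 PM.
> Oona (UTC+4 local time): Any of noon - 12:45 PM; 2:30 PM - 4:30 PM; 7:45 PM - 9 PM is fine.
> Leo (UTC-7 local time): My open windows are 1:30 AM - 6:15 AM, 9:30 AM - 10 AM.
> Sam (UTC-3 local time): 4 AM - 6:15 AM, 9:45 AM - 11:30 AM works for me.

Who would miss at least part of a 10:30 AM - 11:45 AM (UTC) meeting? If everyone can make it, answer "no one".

Ximena in UTC: 07:00-07:30, 11:15-11:45, 12:00-16:45 (add 7h to convert from UTC-7).
Esperanza in UTC: 09:00-09:30, 10:15-12:00 (subtract 4h to convert from UTC+4).
Arjun in UTC: 11:30-14:45, 15:00-16:00 (subtract 4h to convert from UTC+4).
Oona in UTC: 08:00-08:45, 10:30-12:30, 15:45-17:00 (subtract 4h to convert from UTC+4).
Leo in UTC: 08:30-13:15, 16:30-17:00 (add 7h to convert from UTC-7).
Sam in UTC: 07:00-09:15, 12:45-14:30 (add 3h to convert from UTC-3).
Ximena: not fully free for 10:30-11:45. Esperanza: free for 10:30-11:45. Arjun: not fully free for 10:30-11:45. Oona: free for 10:30-11:45. Leo: free for 10:30-11:45. Sam: not fully free for 10:30-11:45.

Arjun, Sam, Ximena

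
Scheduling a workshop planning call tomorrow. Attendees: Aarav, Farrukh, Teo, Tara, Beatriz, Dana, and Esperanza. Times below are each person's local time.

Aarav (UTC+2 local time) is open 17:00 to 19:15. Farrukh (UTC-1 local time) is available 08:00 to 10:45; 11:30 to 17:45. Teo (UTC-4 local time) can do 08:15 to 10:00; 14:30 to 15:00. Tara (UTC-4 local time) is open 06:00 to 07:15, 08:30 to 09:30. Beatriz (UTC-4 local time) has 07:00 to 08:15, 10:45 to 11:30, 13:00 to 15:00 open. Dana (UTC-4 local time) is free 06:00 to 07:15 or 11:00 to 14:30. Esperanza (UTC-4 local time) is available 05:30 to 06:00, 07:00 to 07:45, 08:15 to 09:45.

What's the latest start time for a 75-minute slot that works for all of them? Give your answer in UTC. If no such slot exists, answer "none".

Aarav in UTC: 15:00-17:15 (subtract 2h to convert from UTC+2).
Farrukh in UTC: 09:00-11:45, 12:30-18:45 (add 1h to convert from UTC-1).
Teo in UTC: 12:15-14:00, 18:30-19:00 (add 4h to convert from UTC-4).
Tara in UTC: 10:00-11:15, 12:30-13:30 (add 4h to convert from UTC-4).
Beatriz in UTC: 11:00-12:15, 14:45-15:30, 17:00-19:00 (add 4h to convert from UTC-4).
Dana in UTC: 10:00-11:15, 15:00-18:30 (add 4h to convert from UTC-4).
Esperanza in UTC: 09:30-10:00, 11:00-11:45, 12:15-13:45 (add 4h to convert from UTC-4).
Aarav ∩ Farrukh: 15:00-17:15.
Aarav ∩ Farrukh ∩ Teo: ∅.
Aarav ∩ Farrukh ∩ Teo ∩ Tara: ∅.
Aarav ∩ Farrukh ∩ Teo ∩ Tara ∩ Beatriz: ∅.
Aarav ∩ Farrukh ∩ Teo ∩ Tara ∩ Beatriz ∩ Dana: ∅.
Aarav ∩ Farrukh ∩ Teo ∩ Tara ∩ Beatriz ∩ Dana ∩ Esperanza: ∅.
There is no time when everyone is free.
No common window is at least 75 minutes long.

none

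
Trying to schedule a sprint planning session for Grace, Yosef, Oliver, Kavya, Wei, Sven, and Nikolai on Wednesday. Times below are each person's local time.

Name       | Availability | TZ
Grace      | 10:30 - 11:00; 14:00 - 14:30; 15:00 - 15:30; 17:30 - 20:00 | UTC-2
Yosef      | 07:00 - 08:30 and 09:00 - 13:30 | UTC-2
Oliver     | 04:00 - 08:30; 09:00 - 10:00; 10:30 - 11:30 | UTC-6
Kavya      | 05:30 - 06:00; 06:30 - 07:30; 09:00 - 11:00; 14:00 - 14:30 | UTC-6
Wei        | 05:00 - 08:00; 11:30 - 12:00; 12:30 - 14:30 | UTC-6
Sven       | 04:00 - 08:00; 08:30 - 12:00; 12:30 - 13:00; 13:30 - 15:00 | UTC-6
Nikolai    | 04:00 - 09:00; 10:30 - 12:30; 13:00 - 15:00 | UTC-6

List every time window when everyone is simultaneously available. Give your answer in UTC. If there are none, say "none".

12:30-13:00

Grace in UTC: 12:30-13:00, 16:00-16:30, 17:00-17:30, 19:30-22:00 (add 2h to convert from UTC-2).
Yosef in UTC: 09:00-10:30, 11:00-15:30 (add 2h to convert from UTC-2).
Oliver in UTC: 10:00-14:30, 15:00-16:00, 16:30-17:30 (add 6h to convert from UTC-6).
Kavya in UTC: 11:30-12:00, 12:30-13:30, 15:00-17:00, 20:00-20:30 (add 6h to convert from UTC-6).
Wei in UTC: 11:00-14:00, 17:30-18:00, 18:30-20:30 (add 6h to convert from UTC-6).
Sven in UTC: 10:00-14:00, 14:30-18:00, 18:30-19:00, 19:30-21:00 (add 6h to convert from UTC-6).
Nikolai in UTC: 10:00-15:00, 16:30-18:30, 19:00-21:00 (add 6h to convert from UTC-6).
Grace ∩ Yosef: 12:30-13:00.
Grace ∩ Yosef ∩ Oliver: 12:30-13:00.
Grace ∩ Yosef ∩ Oliver ∩ Kavya: 12:30-13:00.
Grace ∩ Yosef ∩ Oliver ∩ Kavya ∩ Wei: 12:30-13:00.
Grace ∩ Yosef ∩ Oliver ∩ Kavya ∩ Wei ∩ Sven: 12:30-13:00.
Grace ∩ Yosef ∩ Oliver ∩ Kavya ∩ Wei ∩ Sven ∩ Nikolai: 12:30-13:00.
Those are the intersection windows.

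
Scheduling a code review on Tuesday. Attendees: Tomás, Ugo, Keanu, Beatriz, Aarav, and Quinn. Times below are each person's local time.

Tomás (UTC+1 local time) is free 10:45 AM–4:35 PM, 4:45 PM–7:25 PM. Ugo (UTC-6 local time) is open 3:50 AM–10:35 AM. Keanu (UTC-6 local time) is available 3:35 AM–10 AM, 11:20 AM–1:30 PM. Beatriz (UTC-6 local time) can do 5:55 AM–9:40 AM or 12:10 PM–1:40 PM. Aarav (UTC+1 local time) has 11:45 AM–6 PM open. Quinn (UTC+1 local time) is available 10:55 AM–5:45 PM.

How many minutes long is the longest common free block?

Tomás in UTC: 09:45-15:35, 15:45-18:25 (subtract 1h to convert from UTC+1).
Ugo in UTC: 09:50-16:35 (add 6h to convert from UTC-6).
Keanu in UTC: 09:35-16:00, 17:20-19:30 (add 6h to convert from UTC-6).
Beatriz in UTC: 11:55-15:40, 18:10-19:40 (add 6h to convert from UTC-6).
Aarav in UTC: 10:45-17:00 (subtract 1h to convert from UTC+1).
Quinn in UTC: 09:55-16:45 (subtract 1h to convert from UTC+1).
Tomás ∩ Ugo: 09:50-15:35, 15:45-16:35.
Tomás ∩ Ugo ∩ Keanu: 09:50-15:35, 15:45-16:00.
Tomás ∩ Ugo ∩ Keanu ∩ Beatriz: 11:55-15:35.
Tomás ∩ Ugo ∩ Keanu ∩ Beatriz ∩ Aarav: 11:55-15:35.
Tomás ∩ Ugo ∩ Keanu ∩ Beatriz ∩ Aarav ∩ Quinn: 11:55-15:35.
The longest is 11:55-15:35 at 220 minutes.

220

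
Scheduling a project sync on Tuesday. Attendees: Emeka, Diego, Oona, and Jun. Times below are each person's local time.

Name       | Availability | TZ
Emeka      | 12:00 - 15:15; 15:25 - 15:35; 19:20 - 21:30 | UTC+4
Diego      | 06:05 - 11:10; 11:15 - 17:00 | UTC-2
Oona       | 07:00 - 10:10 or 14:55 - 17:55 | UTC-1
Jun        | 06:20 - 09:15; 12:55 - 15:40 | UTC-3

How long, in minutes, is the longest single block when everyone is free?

110

Emeka in UTC: 08:00-11:15, 11:25-11:35, 15:20-17:30 (subtract 4h to convert from UTC+4).
Diego in UTC: 08:05-13:10, 13:15-19:00 (add 2h to convert from UTC-2).
Oona in UTC: 08:00-11:10, 15:55-18:55 (add 1h to convert from UTC-1).
Jun in UTC: 09:20-12:15, 15:55-18:40 (add 3h to convert from UTC-3).
Emeka ∩ Diego: 08:05-11:15, 11:25-11:35, 15:20-17:30.
Emeka ∩ Diego ∩ Oona: 08:05-11:10, 15:55-17:30.
Emeka ∩ Diego ∩ Oona ∩ Jun: 09:20-11:10, 15:55-17:30.
The longest is 09:20-11:10 at 110 minutes.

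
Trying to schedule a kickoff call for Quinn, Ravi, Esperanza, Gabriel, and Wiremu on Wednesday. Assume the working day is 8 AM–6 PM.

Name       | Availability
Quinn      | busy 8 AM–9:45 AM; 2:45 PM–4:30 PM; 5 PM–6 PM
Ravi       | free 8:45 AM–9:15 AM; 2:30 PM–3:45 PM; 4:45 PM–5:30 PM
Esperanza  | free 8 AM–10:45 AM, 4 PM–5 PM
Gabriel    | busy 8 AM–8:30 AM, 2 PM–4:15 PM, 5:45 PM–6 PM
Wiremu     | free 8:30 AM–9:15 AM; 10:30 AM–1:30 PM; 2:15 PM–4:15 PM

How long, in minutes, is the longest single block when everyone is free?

0

Quinn free: 09:45-14:45, 16:30-17:00 (invert busy blocks within the working day).
Ravi free: 08:45-09:15, 14:30-15:45, 16:45-17:30.
Esperanza free: 08:00-10:45, 16:00-17:00.
Gabriel free: 08:30-14:00, 16:15-17:45 (invert busy blocks within the working day).
Wiremu free: 08:30-09:15, 10:30-13:30, 14:15-16:15.
Quinn ∩ Ravi: 14:30-14:45, 16:45-17:00.
Quinn ∩ Ravi ∩ Esperanza: 16:45-17:00.
Quinn ∩ Ravi ∩ Esperanza ∩ Gabriel: 16:45-17:00.
Quinn ∩ Ravi ∩ Esperanza ∩ Gabriel ∩ Wiremu: ∅.
There is no time when everyone is free.
No common window exists, so the longest block is 0 minutes.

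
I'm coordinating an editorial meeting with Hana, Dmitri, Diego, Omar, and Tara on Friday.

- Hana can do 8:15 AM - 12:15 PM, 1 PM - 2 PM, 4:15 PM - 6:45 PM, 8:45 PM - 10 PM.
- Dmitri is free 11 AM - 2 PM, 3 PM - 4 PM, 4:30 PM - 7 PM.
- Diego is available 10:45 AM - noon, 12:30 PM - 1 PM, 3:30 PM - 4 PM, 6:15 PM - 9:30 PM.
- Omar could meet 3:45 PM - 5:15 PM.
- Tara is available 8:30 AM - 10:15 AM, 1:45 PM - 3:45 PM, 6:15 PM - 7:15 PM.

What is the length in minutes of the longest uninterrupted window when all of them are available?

Hana ∩ Dmitri: 11:00-12:15, 13:00-14:00, 16:30-18:45.
Hana ∩ Dmitri ∩ Diego: 11:00-12:00, 18:15-18:45.
Hana ∩ Dmitri ∩ Diego ∩ Omar: ∅.
Hana ∩ Dmitri ∩ Diego ∩ Omar ∩ Tara: ∅.
There is no time when everyone is free.
No common window exists, so the longest block is 0 minutes.

0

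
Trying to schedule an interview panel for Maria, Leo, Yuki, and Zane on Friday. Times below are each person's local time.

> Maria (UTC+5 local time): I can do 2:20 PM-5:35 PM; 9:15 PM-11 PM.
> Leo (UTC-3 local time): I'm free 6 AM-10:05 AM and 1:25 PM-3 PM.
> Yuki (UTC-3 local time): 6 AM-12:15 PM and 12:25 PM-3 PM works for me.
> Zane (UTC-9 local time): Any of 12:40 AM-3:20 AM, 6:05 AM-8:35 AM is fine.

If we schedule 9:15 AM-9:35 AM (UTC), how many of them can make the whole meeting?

Maria in UTC: 09:20-12:35, 16:15-18:00 (subtract 5h to convert from UTC+5).
Leo in UTC: 09:00-13:05, 16:25-18:00 (add 3h to convert from UTC-3).
Yuki in UTC: 09:00-15:15, 15:25-18:00 (add 3h to convert from UTC-3).
Zane in UTC: 09:40-12:20, 15:05-17:35 (add 9h to convert from UTC-9).
Leo and Yuki can make the full 09:15-09:35 slot — that's 2.

2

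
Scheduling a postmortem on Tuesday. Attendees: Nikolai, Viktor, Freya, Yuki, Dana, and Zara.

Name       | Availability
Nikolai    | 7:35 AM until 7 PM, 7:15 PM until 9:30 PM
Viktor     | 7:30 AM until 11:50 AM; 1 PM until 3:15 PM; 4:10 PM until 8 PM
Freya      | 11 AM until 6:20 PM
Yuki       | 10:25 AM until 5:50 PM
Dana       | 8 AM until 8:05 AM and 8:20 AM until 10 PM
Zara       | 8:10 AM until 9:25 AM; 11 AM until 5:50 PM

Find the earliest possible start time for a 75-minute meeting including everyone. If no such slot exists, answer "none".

13:00

Nikolai ∩ Viktor: 07:35-11:50, 13:00-15:15, 16:10-19:00, 19:15-20:00.
Nikolai ∩ Viktor ∩ Freya: 11:00-11:50, 13:00-15:15, 16:10-18:20.
Nikolai ∩ Viktor ∩ Freya ∩ Yuki: 11:00-11:50, 13:00-15:15, 16:10-17:50.
Nikolai ∩ Viktor ∩ Freya ∩ Yuki ∩ Dana: 11:00-11:50, 13:00-15:15, 16:10-17:50.
Nikolai ∩ Viktor ∩ Freya ∩ Yuki ∩ Dana ∩ Zara: 11:00-11:50, 13:00-15:15, 16:10-17:50.
The first common window of at least 75 minutes is 13:00-15:15, so the earliest start is 13:00.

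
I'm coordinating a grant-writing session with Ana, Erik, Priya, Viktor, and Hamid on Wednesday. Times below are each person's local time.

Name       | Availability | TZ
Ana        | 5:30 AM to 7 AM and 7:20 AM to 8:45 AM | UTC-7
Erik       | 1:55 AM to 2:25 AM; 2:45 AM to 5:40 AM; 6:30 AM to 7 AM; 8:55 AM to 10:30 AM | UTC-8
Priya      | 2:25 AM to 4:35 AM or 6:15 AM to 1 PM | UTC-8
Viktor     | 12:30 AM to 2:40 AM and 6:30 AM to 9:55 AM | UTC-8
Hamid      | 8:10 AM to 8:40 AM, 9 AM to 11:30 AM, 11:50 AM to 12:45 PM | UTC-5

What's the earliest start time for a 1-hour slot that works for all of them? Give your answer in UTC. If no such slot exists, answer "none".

none

Ana in UTC: 12:30-14:00, 14:20-15:45 (add 7h to convert from UTC-7).
Erik in UTC: 09:55-10:25, 10:45-13:40, 14:30-15:00, 16:55-18:30 (add 8h to convert from UTC-8).
Priya in UTC: 10:25-12:35, 14:15-21:00 (add 8h to convert from UTC-8).
Viktor in UTC: 08:30-10:40, 14:30-17:55 (add 8h to convert from UTC-8).
Hamid in UTC: 13:10-13:40, 14:00-16:30, 16:50-17:45 (add 5h to convert from UTC-5).
Ana ∩ Erik: 12:30-13:40, 14:30-15:00.
Ana ∩ Erik ∩ Priya: 12:30-12:35, 14:30-15:00.
Ana ∩ Erik ∩ Priya ∩ Viktor: 14:30-15:00.
Ana ∩ Erik ∩ Priya ∩ Viktor ∩ Hamid: 14:30-15:00.
No common window is at least 60 minutes long.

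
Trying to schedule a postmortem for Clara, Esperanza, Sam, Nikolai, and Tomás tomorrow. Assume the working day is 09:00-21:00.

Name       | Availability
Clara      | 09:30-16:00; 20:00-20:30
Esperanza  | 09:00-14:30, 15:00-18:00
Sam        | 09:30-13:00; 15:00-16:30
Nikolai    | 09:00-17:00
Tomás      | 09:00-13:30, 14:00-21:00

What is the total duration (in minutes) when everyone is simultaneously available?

270

Clara ∩ Esperanza: 09:30-14:30, 15:00-16:00.
Clara ∩ Esperanza ∩ Sam: 09:30-13:00, 15:00-16:00.
Clara ∩ Esperanza ∩ Sam ∩ Nikolai: 09:30-13:00, 15:00-16:00.
Clara ∩ Esperanza ∩ Sam ∩ Nikolai ∩ Tomás: 09:30-13:00, 15:00-16:00.
Summing the common windows: 210 + 60 = 270 minutes.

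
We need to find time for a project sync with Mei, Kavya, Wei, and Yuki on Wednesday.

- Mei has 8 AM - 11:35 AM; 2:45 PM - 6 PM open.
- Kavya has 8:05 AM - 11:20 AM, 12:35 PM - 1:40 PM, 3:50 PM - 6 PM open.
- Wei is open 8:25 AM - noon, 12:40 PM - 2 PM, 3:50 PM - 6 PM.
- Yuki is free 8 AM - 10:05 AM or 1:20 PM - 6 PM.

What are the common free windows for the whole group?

08:25-10:05, 15:50-18:00

Mei ∩ Kavya: 08:05-11:20, 15:50-18:00.
Mei ∩ Kavya ∩ Wei: 08:25-11:20, 15:50-18:00.
Mei ∩ Kavya ∩ Wei ∩ Yuki: 08:25-10:05, 15:50-18:00.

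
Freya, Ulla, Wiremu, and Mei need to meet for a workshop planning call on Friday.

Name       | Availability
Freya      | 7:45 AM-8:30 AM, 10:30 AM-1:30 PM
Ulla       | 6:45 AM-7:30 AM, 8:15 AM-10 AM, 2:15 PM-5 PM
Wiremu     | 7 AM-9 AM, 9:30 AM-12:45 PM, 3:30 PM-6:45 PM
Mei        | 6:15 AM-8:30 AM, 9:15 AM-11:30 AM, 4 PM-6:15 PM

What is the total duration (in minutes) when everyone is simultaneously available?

15

Freya ∩ Ulla: 08:15-08:30.
Freya ∩ Ulla ∩ Wiremu: 08:15-08:30.
Freya ∩ Ulla ∩ Wiremu ∩ Mei: 08:15-08:30.
That's a single block of 15 minutes.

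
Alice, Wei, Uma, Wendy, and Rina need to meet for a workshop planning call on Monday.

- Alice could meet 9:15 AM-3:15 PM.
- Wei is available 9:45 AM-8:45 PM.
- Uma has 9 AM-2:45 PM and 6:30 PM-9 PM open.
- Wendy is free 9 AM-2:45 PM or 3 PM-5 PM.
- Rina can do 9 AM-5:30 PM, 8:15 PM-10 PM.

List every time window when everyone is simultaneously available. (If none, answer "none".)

Alice ∩ Wei: 09:45-15:15.
Alice ∩ Wei ∩ Uma: 09:45-14:45.
Alice ∩ Wei ∩ Uma ∩ Wendy: 09:45-14:45.
Alice ∩ Wei ∩ Uma ∩ Wendy ∩ Rina: 09:45-14:45.

09:45-14:45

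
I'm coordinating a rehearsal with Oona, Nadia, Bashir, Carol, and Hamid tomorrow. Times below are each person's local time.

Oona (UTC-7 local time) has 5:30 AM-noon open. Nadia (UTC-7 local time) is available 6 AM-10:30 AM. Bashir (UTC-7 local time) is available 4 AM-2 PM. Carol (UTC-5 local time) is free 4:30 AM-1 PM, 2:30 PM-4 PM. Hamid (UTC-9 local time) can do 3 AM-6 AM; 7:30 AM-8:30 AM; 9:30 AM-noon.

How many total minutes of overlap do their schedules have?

Oona in UTC: 12:30-19:00 (add 7h to convert from UTC-7).
Nadia in UTC: 13:00-17:30 (add 7h to convert from UTC-7).
Bashir in UTC: 11:00-21:00 (add 7h to convert from UTC-7).
Carol in UTC: 09:30-18:00, 19:30-21:00 (add 5h to convert from UTC-5).
Hamid in UTC: 12:00-15:00, 16:30-17:30, 18:30-21:00 (add 9h to convert from UTC-9).
Oona ∩ Nadia: 13:00-17:30.
Oona ∩ Nadia ∩ Bashir: 13:00-17:30.
Oona ∩ Nadia ∩ Bashir ∩ Carol: 13:00-17:30.
Oona ∩ Nadia ∩ Bashir ∩ Carol ∩ Hamid: 13:00-15:00, 16:30-17:30.
Summing the common windows: 120 + 60 = 180 minutes.

180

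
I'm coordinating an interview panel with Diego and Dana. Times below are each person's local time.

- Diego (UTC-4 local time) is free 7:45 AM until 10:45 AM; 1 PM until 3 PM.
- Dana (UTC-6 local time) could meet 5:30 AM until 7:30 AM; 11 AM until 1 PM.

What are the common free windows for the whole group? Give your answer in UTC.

Diego in UTC: 11:45-14:45, 17:00-19:00 (add 4h to convert from UTC-4).
Dana in UTC: 11:30-13:30, 17:00-19:00 (add 6h to convert from UTC-6).
Diego ∩ Dana: 11:45-13:30, 17:00-19:00.

11:45-13:30, 17:00-19:00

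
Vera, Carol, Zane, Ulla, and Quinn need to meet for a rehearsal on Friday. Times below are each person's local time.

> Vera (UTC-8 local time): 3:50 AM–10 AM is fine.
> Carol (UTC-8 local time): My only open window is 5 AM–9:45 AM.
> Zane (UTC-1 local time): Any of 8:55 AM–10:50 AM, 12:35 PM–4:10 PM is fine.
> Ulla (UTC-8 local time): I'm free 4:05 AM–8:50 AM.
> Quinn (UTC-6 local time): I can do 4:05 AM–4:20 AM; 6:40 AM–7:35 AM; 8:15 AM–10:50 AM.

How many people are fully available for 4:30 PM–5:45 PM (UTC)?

Vera in UTC: 11:50-18:00 (add 8h to convert from UTC-8).
Carol in UTC: 13:00-17:45 (add 8h to convert from UTC-8).
Zane in UTC: 09:55-11:50, 13:35-17:10 (add 1h to convert from UTC-1).
Ulla in UTC: 12:05-16:50 (add 8h to convert from UTC-8).
Quinn in UTC: 10:05-10:20, 12:40-13:35, 14:15-16:50 (add 6h to convert from UTC-6).
Vera and Carol can make the full 16:30-17:45 slot — that's 2.

2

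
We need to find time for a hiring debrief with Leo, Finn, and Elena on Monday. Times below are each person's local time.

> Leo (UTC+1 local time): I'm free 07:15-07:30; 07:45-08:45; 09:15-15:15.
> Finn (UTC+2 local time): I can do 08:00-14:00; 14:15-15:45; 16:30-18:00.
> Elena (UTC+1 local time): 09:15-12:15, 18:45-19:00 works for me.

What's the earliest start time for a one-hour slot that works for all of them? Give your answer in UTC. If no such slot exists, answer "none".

08:15

Leo in UTC: 06:15-06:30, 06:45-07:45, 08:15-14:15 (subtract 1h to convert from UTC+1).
Finn in UTC: 06:00-12:00, 12:15-13:45, 14:30-16:00 (subtract 2h to convert from UTC+2).
Elena in UTC: 08:15-11:15, 17:45-18:00 (subtract 1h to convert from UTC+1).
Leo ∩ Finn: 06:15-06:30, 06:45-07:45, 08:15-12:00, 12:15-13:45.
Leo ∩ Finn ∩ Elena: 08:15-11:15.
The first common window of at least 60 minutes is 08:15-11:15, so the earliest start is 08:15.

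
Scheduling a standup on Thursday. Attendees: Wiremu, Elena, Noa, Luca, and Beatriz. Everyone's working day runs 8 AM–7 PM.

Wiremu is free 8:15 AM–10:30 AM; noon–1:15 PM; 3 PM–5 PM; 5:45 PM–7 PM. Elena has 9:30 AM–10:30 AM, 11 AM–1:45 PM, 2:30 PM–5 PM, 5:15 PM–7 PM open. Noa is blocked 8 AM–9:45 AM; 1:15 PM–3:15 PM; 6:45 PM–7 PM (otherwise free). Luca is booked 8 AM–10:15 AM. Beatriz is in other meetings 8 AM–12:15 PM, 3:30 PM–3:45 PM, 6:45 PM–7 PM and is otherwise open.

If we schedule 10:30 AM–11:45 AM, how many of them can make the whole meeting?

Wiremu free: 08:15-10:30, 12:00-13:15, 15:00-17:00, 17:45-19:00.
Elena free: 09:30-10:30, 11:00-13:45, 14:30-17:00, 17:15-19:00.
Noa free: 09:45-13:15, 15:15-18:45 (invert busy blocks within the working day).
Luca free: 10:15-19:00 (invert busy blocks within the working day).
Beatriz free: 12:15-15:30, 15:45-18:45 (invert busy blocks within the working day).
Noa and Luca can make the full 10:30-11:45 slot — that's 2.

2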